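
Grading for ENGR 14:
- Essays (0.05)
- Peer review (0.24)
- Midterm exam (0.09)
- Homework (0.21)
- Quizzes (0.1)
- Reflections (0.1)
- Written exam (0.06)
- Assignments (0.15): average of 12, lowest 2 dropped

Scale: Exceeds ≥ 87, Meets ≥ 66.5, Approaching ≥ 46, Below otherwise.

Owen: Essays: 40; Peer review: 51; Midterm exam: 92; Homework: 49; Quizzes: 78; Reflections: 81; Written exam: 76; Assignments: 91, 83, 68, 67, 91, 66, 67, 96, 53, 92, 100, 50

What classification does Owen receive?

Approaching

Assignments: drop 50, 53 → average of remaining 10 = 821/10 = 82.1
Weighted total:
  Essays 40 × 0.05 = 2
  Peer review 51 × 0.24 = 12.24
  Midterm exam 92 × 0.09 = 8.28
  Homework 49 × 0.21 = 10.29
  Quizzes 78 × 0.1 = 7.8
  Reflections 81 × 0.1 = 8.1
  Written exam 76 × 0.06 = 4.56
  Assignments 82.1 × 0.15 = 12.315
Sum = 65.585
65.585 is ≥ 46 and < 66.5 → Approaching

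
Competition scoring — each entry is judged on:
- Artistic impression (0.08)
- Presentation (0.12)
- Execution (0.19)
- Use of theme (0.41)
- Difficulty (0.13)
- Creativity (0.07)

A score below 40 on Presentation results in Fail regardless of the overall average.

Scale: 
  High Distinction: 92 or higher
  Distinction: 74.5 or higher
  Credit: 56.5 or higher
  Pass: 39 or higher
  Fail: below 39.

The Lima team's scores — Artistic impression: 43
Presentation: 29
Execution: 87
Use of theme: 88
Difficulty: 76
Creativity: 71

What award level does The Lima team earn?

Fail

Presentation score 29 < 40: minimum not met.
Weighted total:
  Artistic impression 43 × 0.08 = 3.44
  Presentation 29 × 0.12 = 3.48
  Execution 87 × 0.19 = 16.53
  Use of theme 88 × 0.41 = 36.08
  Difficulty 76 × 0.13 = 9.88
  Creativity 71 × 0.07 = 4.97
Sum = 74.38
Because the Presentation minimum was not met, the result is Fail.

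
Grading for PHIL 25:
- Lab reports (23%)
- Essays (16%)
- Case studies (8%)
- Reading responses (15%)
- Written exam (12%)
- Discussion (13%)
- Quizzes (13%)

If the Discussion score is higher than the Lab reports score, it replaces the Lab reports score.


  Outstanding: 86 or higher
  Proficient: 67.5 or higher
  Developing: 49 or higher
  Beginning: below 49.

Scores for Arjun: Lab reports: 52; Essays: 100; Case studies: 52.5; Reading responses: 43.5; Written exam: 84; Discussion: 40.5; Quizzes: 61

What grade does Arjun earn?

Discussion (40.5) ≤ Lab reports (52), so Lab reports stays at 52.
Weighted total:
  Lab reports 52 × 0.23 = 11.96
  Essays 100 × 0.16 = 16
  Case studies 52.5 × 0.08 = 4.2
  Reading responses 43.5 × 0.15 = 6.525
  Written exam 84 × 0.12 = 10.08
  Discussion 40.5 × 0.13 = 5.265
  Quizzes 61 × 0.13 = 7.93
Sum = 61.96
61.96 is ≥ 49 and < 67.5 → Developing

Developing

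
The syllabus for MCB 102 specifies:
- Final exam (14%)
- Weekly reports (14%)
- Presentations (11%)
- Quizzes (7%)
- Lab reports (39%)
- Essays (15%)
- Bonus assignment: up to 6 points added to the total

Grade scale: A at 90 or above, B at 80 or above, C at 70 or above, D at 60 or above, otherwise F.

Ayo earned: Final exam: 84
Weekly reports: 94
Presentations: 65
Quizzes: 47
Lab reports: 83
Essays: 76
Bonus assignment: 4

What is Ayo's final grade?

B

Weighted total:
  Final exam 84 × 0.14 = 11.76
  Weekly reports 94 × 0.14 = 13.16
  Presentations 65 × 0.11 = 7.15
  Quizzes 47 × 0.07 = 3.29
  Lab reports 83 × 0.39 = 32.37
  Essays 76 × 0.15 = 11.4
Sum = 79.13
Bonus assignment: 79.13 + 4 = 83.13
83.13 is ≥ 80 and < 90 → B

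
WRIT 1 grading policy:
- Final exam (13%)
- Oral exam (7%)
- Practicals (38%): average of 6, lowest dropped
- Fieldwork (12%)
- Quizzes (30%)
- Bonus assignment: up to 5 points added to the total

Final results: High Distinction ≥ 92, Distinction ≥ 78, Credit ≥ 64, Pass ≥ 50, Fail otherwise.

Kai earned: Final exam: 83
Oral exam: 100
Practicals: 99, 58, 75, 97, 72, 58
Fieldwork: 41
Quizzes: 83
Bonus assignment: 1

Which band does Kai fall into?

Practicals: drop 58 → average of remaining 5 = 401/5 = 80.2
Weighted total:
  Final exam 83 × 0.13 = 10.79
  Oral exam 100 × 0.07 = 7
  Practicals 80.2 × 0.38 = 30.476
  Fieldwork 41 × 0.12 = 4.92
  Quizzes 83 × 0.3 = 24.9
Sum = 78.086
Bonus assignment: 78.086 + 1 = 79.086
79.086 is ≥ 78 and < 92 → Distinction

Distinction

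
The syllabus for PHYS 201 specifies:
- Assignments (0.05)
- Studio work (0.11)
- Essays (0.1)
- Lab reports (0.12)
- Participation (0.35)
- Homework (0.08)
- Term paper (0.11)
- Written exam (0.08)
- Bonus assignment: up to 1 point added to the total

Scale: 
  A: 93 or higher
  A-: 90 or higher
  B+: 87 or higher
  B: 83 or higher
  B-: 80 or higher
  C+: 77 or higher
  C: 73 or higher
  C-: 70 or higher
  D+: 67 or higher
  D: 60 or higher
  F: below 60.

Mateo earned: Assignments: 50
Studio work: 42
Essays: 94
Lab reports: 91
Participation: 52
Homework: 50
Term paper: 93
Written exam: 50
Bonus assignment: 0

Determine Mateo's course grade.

D

Weighted total:
  Assignments 50 × 0.05 = 2.5
  Studio work 42 × 0.11 = 4.62
  Essays 94 × 0.1 = 9.4
  Lab reports 91 × 0.12 = 10.92
  Participation 52 × 0.35 = 18.2
  Homework 50 × 0.08 = 4
  Term paper 93 × 0.11 = 10.23
  Written exam 50 × 0.08 = 4
Sum = 63.87
Bonus assignment: 63.87 + 0 = 63.87
63.87 is ≥ 60 and < 67 → D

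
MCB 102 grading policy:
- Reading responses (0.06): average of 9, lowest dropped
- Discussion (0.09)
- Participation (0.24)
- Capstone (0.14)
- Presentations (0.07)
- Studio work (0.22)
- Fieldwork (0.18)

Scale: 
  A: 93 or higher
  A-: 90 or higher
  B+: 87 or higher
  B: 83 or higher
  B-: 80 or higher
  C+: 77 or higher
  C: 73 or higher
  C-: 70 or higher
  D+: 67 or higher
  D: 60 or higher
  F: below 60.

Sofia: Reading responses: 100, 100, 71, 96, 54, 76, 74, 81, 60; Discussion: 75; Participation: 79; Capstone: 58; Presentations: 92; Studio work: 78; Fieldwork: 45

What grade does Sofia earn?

Reading responses: drop 54 → average of remaining 8 = 658/8 = 82.25
Weighted total:
  Reading responses 82.25 × 0.06 = 4.935
  Discussion 75 × 0.09 = 6.75
  Participation 79 × 0.24 = 18.96
  Capstone 58 × 0.14 = 8.12
  Presentations 92 × 0.07 = 6.44
  Studio work 78 × 0.22 = 17.16
  Fieldwork 45 × 0.18 = 8.1
Sum = 70.465
70.465 is ≥ 70 and < 73 → C-

C-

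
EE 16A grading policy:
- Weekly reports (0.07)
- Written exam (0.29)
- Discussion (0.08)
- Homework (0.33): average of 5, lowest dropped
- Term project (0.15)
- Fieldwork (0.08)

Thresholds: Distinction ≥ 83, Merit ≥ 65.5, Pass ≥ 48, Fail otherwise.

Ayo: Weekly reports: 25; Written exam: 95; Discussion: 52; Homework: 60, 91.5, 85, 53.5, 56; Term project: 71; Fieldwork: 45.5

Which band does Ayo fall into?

Homework: drop 53.5 → average of remaining 4 = 292.5/4 = 73.125
Weighted total:
  Weekly reports 25 × 0.07 = 1.75
  Written exam 95 × 0.29 = 27.55
  Discussion 52 × 0.08 = 4.16
  Homework 73.125 × 0.33 = 24.13125
  Term project 71 × 0.15 = 10.65
  Fieldwork 45.5 × 0.08 = 3.64
Sum = 71.88125
71.88125 is ≥ 65.5 and < 83 → Merit

Merit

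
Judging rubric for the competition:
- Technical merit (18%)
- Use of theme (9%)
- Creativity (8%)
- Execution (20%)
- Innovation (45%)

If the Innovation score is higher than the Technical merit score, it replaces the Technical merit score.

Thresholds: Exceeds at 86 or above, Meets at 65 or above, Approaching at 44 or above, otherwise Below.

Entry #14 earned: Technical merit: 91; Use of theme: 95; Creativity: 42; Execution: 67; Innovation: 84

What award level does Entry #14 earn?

Meets

Innovation (84) ≤ Technical merit (91), so Technical merit stays at 91.
Weighted total:
  Technical merit 91 × 0.18 = 16.38
  Use of theme 95 × 0.09 = 8.55
  Creativity 42 × 0.08 = 3.36
  Execution 67 × 0.2 = 13.4
  Innovation 84 × 0.45 = 37.8
Sum = 79.49
79.49 is ≥ 65 and < 86 → Meets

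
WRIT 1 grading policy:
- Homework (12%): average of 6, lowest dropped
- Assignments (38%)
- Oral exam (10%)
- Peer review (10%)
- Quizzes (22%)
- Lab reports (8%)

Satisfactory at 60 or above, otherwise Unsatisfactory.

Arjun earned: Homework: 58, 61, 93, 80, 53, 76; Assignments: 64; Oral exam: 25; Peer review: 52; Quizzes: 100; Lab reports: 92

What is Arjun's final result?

Homework: drop 53 → average of remaining 5 = 368/5 = 73.6
Weighted total:
  Homework 73.6 × 0.12 = 8.832
  Assignments 64 × 0.38 = 24.32
  Oral exam 25 × 0.1 = 2.5
  Peer review 52 × 0.1 = 5.2
  Quizzes 100 × 0.22 = 22
  Lab reports 92 × 0.08 = 7.36
Sum = 70.212
70.212 ≥ 60 → Satisfactory

Satisfactory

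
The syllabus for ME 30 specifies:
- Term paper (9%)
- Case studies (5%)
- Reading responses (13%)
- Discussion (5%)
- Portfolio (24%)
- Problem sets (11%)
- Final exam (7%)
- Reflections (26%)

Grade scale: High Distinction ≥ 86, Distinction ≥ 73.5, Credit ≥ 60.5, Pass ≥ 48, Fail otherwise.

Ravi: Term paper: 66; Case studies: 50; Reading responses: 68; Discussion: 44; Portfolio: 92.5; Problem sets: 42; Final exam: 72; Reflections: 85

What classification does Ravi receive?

Credit

Weighted total:
  Term paper 66 × 0.09 = 5.94
  Case studies 50 × 0.05 = 2.5
  Reading responses 68 × 0.13 = 8.84
  Discussion 44 × 0.05 = 2.2
  Portfolio 92.5 × 0.24 = 22.2
  Problem sets 42 × 0.11 = 4.62
  Final exam 72 × 0.07 = 5.04
  Reflections 85 × 0.26 = 22.1
Sum = 73.44
73.44 is ≥ 60.5 and < 73.5 → Credit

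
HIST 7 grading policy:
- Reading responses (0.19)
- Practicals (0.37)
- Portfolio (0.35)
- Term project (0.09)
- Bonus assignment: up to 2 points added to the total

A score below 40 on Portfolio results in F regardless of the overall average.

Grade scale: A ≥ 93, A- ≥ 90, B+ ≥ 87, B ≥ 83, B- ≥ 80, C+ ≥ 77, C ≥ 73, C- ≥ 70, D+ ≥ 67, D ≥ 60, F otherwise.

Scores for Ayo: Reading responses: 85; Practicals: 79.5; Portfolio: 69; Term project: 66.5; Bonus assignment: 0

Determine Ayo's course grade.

Portfolio score 69 ≥ 40: minimum met.
Weighted total:
  Reading responses 85 × 0.19 = 16.15
  Practicals 79.5 × 0.37 = 29.415
  Portfolio 69 × 0.35 = 24.15
  Term project 66.5 × 0.09 = 5.985
Sum = 75.7
Bonus assignment: 75.7 + 0 = 75.7
75.7 is ≥ 73 and < 77 → C

C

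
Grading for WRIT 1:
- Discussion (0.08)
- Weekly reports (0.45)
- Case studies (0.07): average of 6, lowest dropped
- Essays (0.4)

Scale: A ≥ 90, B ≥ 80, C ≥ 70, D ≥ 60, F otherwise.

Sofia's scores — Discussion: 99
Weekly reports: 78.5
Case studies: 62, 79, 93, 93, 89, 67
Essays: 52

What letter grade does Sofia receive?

D

Case studies: drop 62 → average of remaining 5 = 421/5 = 84.2
Weighted total:
  Discussion 99 × 0.08 = 7.92
  Weekly reports 78.5 × 0.45 = 35.325
  Case studies 84.2 × 0.07 = 5.894
  Essays 52 × 0.4 = 20.8
Sum = 69.939
69.939 is ≥ 60 and < 70 → D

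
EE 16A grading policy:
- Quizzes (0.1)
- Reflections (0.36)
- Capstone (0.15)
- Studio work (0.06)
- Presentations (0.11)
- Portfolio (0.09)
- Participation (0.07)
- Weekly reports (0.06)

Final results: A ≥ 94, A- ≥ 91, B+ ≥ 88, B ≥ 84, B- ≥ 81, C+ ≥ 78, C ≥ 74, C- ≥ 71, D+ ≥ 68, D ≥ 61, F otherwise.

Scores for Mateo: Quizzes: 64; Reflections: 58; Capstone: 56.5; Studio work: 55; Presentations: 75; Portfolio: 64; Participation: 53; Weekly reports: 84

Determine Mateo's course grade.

Weighted total:
  Quizzes 64 × 0.1 = 6.4
  Reflections 58 × 0.36 = 20.88
  Capstone 56.5 × 0.15 = 8.475
  Studio work 55 × 0.06 = 3.3
  Presentations 75 × 0.11 = 8.25
  Portfolio 64 × 0.09 = 5.76
  Participation 53 × 0.07 = 3.71
  Weekly reports 84 × 0.06 = 5.04
Sum = 61.815
61.815 is ≥ 61 and < 68 → D

D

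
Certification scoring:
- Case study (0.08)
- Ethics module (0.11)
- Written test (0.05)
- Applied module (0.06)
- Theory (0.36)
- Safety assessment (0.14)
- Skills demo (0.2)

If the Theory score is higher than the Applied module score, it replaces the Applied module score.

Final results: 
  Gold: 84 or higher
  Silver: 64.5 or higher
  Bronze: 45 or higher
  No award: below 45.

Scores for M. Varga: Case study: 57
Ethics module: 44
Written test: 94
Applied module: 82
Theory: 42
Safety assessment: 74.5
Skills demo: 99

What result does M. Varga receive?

Theory (42) ≤ Applied module (82), so Applied module stays at 82.
Weighted total:
  Case study 57 × 0.08 = 4.56
  Ethics module 44 × 0.11 = 4.84
  Written test 94 × 0.05 = 4.7
  Applied module 82 × 0.06 = 4.92
  Theory 42 × 0.36 = 15.12
  Safety assessment 74.5 × 0.14 = 10.43
  Skills demo 99 × 0.2 = 19.8
Sum = 64.37
64.37 is ≥ 45 and < 64.5 → Bronze

Bronze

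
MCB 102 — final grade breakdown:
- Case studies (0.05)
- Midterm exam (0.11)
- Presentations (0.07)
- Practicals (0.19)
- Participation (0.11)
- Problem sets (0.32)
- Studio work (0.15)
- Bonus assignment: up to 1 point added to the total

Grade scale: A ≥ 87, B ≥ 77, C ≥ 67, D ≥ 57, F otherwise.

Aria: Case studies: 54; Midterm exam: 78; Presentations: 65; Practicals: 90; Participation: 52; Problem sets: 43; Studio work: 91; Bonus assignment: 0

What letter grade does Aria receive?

Weighted total:
  Case studies 54 × 0.05 = 2.7
  Midterm exam 78 × 0.11 = 8.58
  Presentations 65 × 0.07 = 4.55
  Practicals 90 × 0.19 = 17.1
  Participation 52 × 0.11 = 5.72
  Problem sets 43 × 0.32 = 13.76
  Studio work 91 × 0.15 = 13.65
Sum = 66.06
Bonus assignment: 66.06 + 0 = 66.06
66.06 is ≥ 57 and < 67 → D

D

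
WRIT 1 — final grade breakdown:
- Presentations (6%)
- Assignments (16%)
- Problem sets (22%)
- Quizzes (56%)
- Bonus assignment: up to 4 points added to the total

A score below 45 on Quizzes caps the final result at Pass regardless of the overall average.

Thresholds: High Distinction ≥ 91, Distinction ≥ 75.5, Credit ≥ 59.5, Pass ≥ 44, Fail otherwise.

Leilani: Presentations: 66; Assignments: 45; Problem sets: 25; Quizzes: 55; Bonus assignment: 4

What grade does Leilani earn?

Pass

Quizzes score 55 ≥ 45: minimum met.
Weighted total:
  Presentations 66 × 0.06 = 3.96
  Assignments 45 × 0.16 = 7.2
  Problem sets 25 × 0.22 = 5.5
  Quizzes 55 × 0.56 = 30.8
Sum = 47.46
Bonus assignment: 47.46 + 4 = 51.46
51.46 is ≥ 44 and < 59.5 → Pass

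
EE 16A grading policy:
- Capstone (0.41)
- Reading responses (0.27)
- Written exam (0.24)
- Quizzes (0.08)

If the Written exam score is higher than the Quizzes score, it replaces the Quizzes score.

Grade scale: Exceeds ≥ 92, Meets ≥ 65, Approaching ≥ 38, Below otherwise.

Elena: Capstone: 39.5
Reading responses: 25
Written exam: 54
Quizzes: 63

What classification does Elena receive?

Approaching

Written exam (54) ≤ Quizzes (63), so Quizzes stays at 63.
Weighted total:
  Capstone 39.5 × 0.41 = 16.195
  Reading responses 25 × 0.27 = 6.75
  Written exam 54 × 0.24 = 12.96
  Quizzes 63 × 0.08 = 5.04
Sum = 40.945
40.945 is ≥ 38 and < 65 → Approaching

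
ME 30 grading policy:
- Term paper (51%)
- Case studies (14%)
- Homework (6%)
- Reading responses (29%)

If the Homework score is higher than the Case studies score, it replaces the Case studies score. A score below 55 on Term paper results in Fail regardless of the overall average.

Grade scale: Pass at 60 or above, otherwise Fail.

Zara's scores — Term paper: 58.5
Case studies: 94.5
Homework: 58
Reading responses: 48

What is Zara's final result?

Pass

Homework (58) ≤ Case studies (94.5), so Case studies stays at 94.5.
Term paper score 58.5 ≥ 55: minimum met.
Weighted total:
  Term paper 58.5 × 0.51 = 29.835
  Case studies 94.5 × 0.14 = 13.23
  Homework 58 × 0.06 = 3.48
  Reading responses 48 × 0.29 = 13.92
Sum = 60.465
60.465 ≥ 60 → Pass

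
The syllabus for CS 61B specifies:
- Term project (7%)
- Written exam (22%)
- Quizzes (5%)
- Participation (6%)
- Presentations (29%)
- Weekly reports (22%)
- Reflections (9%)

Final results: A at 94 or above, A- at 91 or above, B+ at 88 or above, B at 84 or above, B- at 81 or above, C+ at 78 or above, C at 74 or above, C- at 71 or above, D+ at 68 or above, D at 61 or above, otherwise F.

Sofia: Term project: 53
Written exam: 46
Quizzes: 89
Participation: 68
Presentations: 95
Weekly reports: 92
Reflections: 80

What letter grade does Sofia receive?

C

Weighted total:
  Term project 53 × 0.07 = 3.71
  Written exam 46 × 0.22 = 10.12
  Quizzes 89 × 0.05 = 4.45
  Participation 68 × 0.06 = 4.08
  Presentations 95 × 0.29 = 27.55
  Weekly reports 92 × 0.22 = 20.24
  Reflections 80 × 0.09 = 7.2
Sum = 77.35
77.35 is ≥ 74 and < 78 → C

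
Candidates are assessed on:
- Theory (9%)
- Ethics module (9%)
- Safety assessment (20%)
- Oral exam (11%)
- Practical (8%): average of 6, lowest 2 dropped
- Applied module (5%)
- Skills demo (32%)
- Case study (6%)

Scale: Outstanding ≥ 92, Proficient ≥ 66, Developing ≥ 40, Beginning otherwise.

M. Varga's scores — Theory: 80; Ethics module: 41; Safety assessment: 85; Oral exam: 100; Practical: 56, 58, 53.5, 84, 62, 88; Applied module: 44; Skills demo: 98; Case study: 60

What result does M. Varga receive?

Practical: drop 53.5, 56 → average of remaining 4 = 292/4 = 73
Weighted total:
  Theory 80 × 0.09 = 7.2
  Ethics module 41 × 0.09 = 3.69
  Safety assessment 85 × 0.2 = 17
  Oral exam 100 × 0.11 = 11
  Practical 73 × 0.08 = 5.84
  Applied module 44 × 0.05 = 2.2
  Skills demo 98 × 0.32 = 31.36
  Case study 60 × 0.06 = 3.6
Sum = 81.89
81.89 is ≥ 66 and < 92 → Proficient

Proficient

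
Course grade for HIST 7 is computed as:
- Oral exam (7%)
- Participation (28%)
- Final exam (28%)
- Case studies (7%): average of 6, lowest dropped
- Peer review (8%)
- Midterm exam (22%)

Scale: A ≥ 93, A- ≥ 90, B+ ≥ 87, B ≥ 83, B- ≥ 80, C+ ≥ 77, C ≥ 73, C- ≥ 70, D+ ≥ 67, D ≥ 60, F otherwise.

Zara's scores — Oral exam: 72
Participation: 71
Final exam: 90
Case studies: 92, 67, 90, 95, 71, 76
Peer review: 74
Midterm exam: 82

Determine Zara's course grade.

Case studies: drop 67 → average of remaining 5 = 424/5 = 84.8
Weighted total:
  Oral exam 72 × 0.07 = 5.04
  Participation 71 × 0.28 = 19.88
  Final exam 90 × 0.28 = 25.2
  Case studies 84.8 × 0.07 = 5.936
  Peer review 74 × 0.08 = 5.92
  Midterm exam 82 × 0.22 = 18.04
Sum = 80.016
80.016 is ≥ 80 and < 83 → B-

B-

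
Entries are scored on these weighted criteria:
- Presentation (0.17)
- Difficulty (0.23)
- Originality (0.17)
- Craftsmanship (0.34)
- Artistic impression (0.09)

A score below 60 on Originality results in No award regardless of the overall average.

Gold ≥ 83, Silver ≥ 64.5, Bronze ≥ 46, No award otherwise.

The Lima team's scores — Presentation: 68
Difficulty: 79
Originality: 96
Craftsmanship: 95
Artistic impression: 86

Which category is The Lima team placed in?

Originality score 96 ≥ 60: minimum met.
Weighted total:
  Presentation 68 × 0.17 = 11.56
  Difficulty 79 × 0.23 = 18.17
  Originality 96 × 0.17 = 16.32
  Craftsmanship 95 × 0.34 = 32.3
  Artistic impression 86 × 0.09 = 7.74
Sum = 86.09
86.09 ≥ 83 → Gold

Gold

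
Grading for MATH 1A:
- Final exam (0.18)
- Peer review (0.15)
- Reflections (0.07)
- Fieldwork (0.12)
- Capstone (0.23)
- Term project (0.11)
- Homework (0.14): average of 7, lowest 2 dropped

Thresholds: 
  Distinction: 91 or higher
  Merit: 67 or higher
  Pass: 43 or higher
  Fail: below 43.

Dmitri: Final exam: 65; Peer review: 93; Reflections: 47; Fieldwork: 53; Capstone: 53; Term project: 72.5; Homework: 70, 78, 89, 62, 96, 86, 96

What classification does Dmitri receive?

Homework: drop 62, 70 → average of remaining 5 = 445/5 = 89
Weighted total:
  Final exam 65 × 0.18 = 11.7
  Peer review 93 × 0.15 = 13.95
  Reflections 47 × 0.07 = 3.29
  Fieldwork 53 × 0.12 = 6.36
  Capstone 53 × 0.23 = 12.19
  Term project 72.5 × 0.11 = 7.975
  Homework 89 × 0.14 = 12.46
Sum = 67.925
67.925 is ≥ 67 and < 91 → Merit

Merit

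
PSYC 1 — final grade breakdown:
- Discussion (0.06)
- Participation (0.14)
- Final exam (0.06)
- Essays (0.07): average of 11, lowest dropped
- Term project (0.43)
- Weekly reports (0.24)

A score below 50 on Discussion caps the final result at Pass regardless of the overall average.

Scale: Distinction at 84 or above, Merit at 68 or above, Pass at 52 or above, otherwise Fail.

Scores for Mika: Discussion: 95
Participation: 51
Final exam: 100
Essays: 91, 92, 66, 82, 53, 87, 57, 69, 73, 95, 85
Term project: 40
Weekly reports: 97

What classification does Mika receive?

Essays: drop 53 → average of remaining 10 = 797/10 = 79.7
Discussion score 95 ≥ 50: minimum met.
Weighted total:
  Discussion 95 × 0.06 = 5.7
  Participation 51 × 0.14 = 7.14
  Final exam 100 × 0.06 = 6
  Essays 79.7 × 0.07 = 5.579
  Term project 40 × 0.43 = 17.2
  Weekly reports 97 × 0.24 = 23.28
Sum = 64.899
64.899 is ≥ 52 and < 68 → Pass

Pass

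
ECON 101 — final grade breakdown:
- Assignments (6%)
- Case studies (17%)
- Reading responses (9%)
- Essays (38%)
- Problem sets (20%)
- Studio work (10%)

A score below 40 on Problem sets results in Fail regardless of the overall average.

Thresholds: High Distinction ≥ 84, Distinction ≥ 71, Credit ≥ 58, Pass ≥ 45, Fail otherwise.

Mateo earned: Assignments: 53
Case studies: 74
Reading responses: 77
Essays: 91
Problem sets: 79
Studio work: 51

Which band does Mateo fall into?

Distinction

Problem sets score 79 ≥ 40: minimum met.
Weighted total:
  Assignments 53 × 0.06 = 3.18
  Case studies 74 × 0.17 = 12.58
  Reading responses 77 × 0.09 = 6.93
  Essays 91 × 0.38 = 34.58
  Problem sets 79 × 0.2 = 15.8
  Studio work 51 × 0.1 = 5.1
Sum = 78.17
78.17 is ≥ 71 and < 84 → Distinction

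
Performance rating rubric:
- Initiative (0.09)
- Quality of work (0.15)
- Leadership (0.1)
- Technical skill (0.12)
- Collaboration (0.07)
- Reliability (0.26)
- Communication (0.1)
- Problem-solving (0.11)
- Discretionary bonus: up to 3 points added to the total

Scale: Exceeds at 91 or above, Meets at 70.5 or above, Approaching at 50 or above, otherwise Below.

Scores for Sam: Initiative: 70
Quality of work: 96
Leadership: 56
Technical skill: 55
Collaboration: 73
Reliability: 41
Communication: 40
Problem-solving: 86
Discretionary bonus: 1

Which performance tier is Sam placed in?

Approaching

Weighted total:
  Initiative 70 × 0.09 = 6.3
  Quality of work 96 × 0.15 = 14.4
  Leadership 56 × 0.1 = 5.6
  Technical skill 55 × 0.12 = 6.6
  Collaboration 73 × 0.07 = 5.11
  Reliability 41 × 0.26 = 10.66
  Communication 40 × 0.1 = 4
  Problem-solving 86 × 0.11 = 9.46
Sum = 62.13
Discretionary bonus: 62.13 + 1 = 63.13
63.13 is ≥ 50 and < 70.5 → Approaching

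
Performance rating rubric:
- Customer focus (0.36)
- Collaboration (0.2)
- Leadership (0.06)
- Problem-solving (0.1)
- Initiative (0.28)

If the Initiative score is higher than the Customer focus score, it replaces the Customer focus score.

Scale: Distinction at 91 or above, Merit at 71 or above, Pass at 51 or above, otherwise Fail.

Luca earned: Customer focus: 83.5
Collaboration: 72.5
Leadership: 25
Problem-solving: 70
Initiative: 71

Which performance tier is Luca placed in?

Merit

Initiative (71) ≤ Customer focus (83.5), so Customer focus stays at 83.5.
Weighted total:
  Customer focus 83.5 × 0.36 = 30.06
  Collaboration 72.5 × 0.2 = 14.5
  Leadership 25 × 0.06 = 1.5
  Problem-solving 70 × 0.1 = 7
  Initiative 71 × 0.28 = 19.88
Sum = 72.94
72.94 is ≥ 71 and < 91 → Merit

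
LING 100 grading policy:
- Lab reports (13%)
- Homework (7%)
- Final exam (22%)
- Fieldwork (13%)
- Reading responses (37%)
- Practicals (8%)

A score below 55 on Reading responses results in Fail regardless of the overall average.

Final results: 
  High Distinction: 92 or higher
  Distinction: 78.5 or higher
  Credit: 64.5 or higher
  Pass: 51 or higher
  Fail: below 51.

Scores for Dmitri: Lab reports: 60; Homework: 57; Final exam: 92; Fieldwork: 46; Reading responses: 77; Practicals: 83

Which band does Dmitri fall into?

Credit

Reading responses score 77 ≥ 55: minimum met.
Weighted total:
  Lab reports 60 × 0.13 = 7.8
  Homework 57 × 0.07 = 3.99
  Final exam 92 × 0.22 = 20.24
  Fieldwork 46 × 0.13 = 5.98
  Reading responses 77 × 0.37 = 28.49
  Practicals 83 × 0.08 = 6.64
Sum = 73.14
73.14 is ≥ 64.5 and < 78.5 → Credit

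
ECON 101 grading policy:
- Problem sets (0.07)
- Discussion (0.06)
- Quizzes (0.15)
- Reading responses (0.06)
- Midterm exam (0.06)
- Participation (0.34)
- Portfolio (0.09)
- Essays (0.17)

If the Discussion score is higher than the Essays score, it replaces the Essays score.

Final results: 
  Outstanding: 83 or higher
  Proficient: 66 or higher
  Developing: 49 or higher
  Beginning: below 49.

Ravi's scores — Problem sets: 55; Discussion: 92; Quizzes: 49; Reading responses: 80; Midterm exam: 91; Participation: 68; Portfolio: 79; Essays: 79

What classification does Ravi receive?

Proficient

Discussion (92) > Essays (79), so Essays counts as 92.
Weighted total:
  Problem sets 55 × 0.07 = 3.85
  Discussion 92 × 0.06 = 5.52
  Quizzes 49 × 0.15 = 7.35
  Reading responses 80 × 0.06 = 4.8
  Midterm exam 91 × 0.06 = 5.46
  Participation 68 × 0.34 = 23.12
  Portfolio 79 × 0.09 = 7.11
  Essays 92 × 0.17 = 15.64
Sum = 72.85
72.85 is ≥ 66 and < 83 → Proficient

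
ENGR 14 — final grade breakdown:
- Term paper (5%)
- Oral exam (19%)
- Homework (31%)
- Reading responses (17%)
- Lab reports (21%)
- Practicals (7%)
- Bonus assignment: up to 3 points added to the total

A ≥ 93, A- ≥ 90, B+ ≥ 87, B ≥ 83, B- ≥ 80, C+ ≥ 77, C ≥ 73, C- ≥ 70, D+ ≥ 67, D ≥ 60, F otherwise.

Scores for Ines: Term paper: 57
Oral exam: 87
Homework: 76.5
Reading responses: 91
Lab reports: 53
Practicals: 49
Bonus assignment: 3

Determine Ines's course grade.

Weighted total:
  Term paper 57 × 0.05 = 2.85
  Oral exam 87 × 0.19 = 16.53
  Homework 76.5 × 0.31 = 23.715
  Reading responses 91 × 0.17 = 15.47
  Lab reports 53 × 0.21 = 11.13
  Practicals 49 × 0.07 = 3.43
Sum = 73.125
Bonus assignment: 73.125 + 3 = 76.125
76.125 is ≥ 73 and < 77 → C

C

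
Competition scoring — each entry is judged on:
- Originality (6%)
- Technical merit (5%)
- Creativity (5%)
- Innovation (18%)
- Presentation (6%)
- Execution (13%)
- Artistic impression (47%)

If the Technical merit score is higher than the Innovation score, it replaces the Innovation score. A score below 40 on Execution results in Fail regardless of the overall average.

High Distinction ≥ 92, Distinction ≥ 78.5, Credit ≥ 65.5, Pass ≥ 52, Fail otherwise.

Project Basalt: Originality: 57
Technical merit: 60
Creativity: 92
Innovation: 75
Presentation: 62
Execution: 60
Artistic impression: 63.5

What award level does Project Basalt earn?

Technical merit (60) ≤ Innovation (75), so Innovation stays at 75.
Execution score 60 ≥ 40: minimum met.
Weighted total:
  Originality 57 × 0.06 = 3.42
  Technical merit 60 × 0.05 = 3
  Creativity 92 × 0.05 = 4.6
  Innovation 75 × 0.18 = 13.5
  Presentation 62 × 0.06 = 3.72
  Execution 60 × 0.13 = 7.8
  Artistic impression 63.5 × 0.47 = 29.845
Sum = 65.885
65.885 is ≥ 65.5 and < 78.5 → Credit

Credit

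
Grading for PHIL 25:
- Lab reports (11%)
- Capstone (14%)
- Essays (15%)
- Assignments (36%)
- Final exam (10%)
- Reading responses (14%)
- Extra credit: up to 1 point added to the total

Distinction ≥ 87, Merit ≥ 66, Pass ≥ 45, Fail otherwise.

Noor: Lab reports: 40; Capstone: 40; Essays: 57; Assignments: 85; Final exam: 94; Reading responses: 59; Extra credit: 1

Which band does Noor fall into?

Weighted total:
  Lab reports 40 × 0.11 = 4.4
  Capstone 40 × 0.14 = 5.6
  Essays 57 × 0.15 = 8.55
  Assignments 85 × 0.36 = 30.6
  Final exam 94 × 0.1 = 9.4
  Reading responses 59 × 0.14 = 8.26
Sum = 66.81
Extra credit: 66.81 + 1 = 67.81
67.81 is ≥ 66 and < 87 → Merit

Merit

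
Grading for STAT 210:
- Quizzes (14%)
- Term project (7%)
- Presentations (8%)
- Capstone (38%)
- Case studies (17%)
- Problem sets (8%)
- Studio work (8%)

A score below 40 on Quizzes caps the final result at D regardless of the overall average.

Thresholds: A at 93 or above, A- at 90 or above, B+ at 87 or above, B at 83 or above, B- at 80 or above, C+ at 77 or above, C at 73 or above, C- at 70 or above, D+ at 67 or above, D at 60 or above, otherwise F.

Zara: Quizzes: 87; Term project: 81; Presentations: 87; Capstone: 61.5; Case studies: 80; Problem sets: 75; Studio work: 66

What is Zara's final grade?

Quizzes score 87 ≥ 40: minimum met.
Weighted total:
  Quizzes 87 × 0.14 = 12.18
  Term project 81 × 0.07 = 5.67
  Presentations 87 × 0.08 = 6.96
  Capstone 61.5 × 0.38 = 23.37
  Case studies 80 × 0.17 = 13.6
  Problem sets 75 × 0.08 = 6
  Studio work 66 × 0.08 = 5.28
Sum = 73.06
73.06 is ≥ 73 and < 77 → C

C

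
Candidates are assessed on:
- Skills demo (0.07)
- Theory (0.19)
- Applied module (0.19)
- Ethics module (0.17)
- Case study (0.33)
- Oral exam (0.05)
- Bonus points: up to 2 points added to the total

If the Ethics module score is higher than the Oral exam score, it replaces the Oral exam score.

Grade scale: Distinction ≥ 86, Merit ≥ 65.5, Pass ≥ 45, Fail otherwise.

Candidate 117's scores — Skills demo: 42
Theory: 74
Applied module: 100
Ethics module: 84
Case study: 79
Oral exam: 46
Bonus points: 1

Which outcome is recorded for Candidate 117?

Ethics module (84) > Oral exam (46), so Oral exam counts as 84.
Weighted total:
  Skills demo 42 × 0.07 = 2.94
  Theory 74 × 0.19 = 14.06
  Applied module 100 × 0.19 = 19
  Ethics module 84 × 0.17 = 14.28
  Case study 79 × 0.33 = 26.07
  Oral exam 84 × 0.05 = 4.2
Sum = 80.55
Bonus points: 80.55 + 1 = 81.55
81.55 is ≥ 65.5 and < 86 → Merit

Merit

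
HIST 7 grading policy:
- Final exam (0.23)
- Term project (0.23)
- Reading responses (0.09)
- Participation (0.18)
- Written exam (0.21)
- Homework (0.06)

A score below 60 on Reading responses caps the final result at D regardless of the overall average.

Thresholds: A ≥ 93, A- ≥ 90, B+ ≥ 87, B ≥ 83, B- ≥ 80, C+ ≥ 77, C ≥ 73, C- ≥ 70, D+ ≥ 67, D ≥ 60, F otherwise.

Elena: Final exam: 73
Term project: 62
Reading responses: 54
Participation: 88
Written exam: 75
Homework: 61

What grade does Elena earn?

Reading responses score 54 < 60: minimum not met.
Weighted total:
  Final exam 73 × 0.23 = 16.79
  Term project 62 × 0.23 = 14.26
  Reading responses 54 × 0.09 = 4.86
  Participation 88 × 0.18 = 15.84
  Written exam 75 × 0.21 = 15.75
  Homework 61 × 0.06 = 3.66
Sum = 71.16
71.16 would be C-; cap at D applies → D.

D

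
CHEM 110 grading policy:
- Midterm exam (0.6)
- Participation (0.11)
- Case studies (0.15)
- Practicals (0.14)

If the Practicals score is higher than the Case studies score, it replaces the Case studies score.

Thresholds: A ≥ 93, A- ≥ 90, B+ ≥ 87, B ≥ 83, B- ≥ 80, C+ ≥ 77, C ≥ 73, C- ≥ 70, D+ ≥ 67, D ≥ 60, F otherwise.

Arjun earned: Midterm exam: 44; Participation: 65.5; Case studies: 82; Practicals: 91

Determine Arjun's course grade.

Practicals (91) > Case studies (82), so Case studies counts as 91.
Weighted total:
  Midterm exam 44 × 0.6 = 26.4
  Participation 65.5 × 0.11 = 7.205
  Case studies 91 × 0.15 = 13.65
  Practicals 91 × 0.14 = 12.74
Sum = 59.995
59.995 < 60 → F

F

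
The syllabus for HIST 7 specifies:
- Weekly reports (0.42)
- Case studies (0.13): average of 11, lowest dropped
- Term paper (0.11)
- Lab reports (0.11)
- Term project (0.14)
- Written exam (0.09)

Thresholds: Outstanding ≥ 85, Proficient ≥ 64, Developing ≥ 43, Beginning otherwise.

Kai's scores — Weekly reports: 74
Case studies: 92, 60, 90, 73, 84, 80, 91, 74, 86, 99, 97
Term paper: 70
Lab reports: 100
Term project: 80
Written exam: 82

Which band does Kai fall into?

Case studies: drop 60 → average of remaining 10 = 866/10 = 86.6
Weighted total:
  Weekly reports 74 × 0.42 = 31.08
  Case studies 86.6 × 0.13 = 11.258
  Term paper 70 × 0.11 = 7.7
  Lab reports 100 × 0.11 = 11
  Term project 80 × 0.14 = 11.2
  Written exam 82 × 0.09 = 7.38
Sum = 79.618
79.618 is ≥ 64 and < 85 → Proficient

Proficient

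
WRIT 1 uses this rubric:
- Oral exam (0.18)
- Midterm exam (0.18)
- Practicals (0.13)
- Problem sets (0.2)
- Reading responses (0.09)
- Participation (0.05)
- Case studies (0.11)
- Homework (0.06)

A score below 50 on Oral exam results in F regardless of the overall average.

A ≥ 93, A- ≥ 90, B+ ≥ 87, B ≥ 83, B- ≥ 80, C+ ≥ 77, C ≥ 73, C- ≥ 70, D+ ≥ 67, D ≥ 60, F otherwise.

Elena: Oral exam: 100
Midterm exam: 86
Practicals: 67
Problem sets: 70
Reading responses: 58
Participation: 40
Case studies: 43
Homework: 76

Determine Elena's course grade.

C-

Oral exam score 100 ≥ 50: minimum met.
Weighted total:
  Oral exam 100 × 0.18 = 18
  Midterm exam 86 × 0.18 = 15.48
  Practicals 67 × 0.13 = 8.71
  Problem sets 70 × 0.2 = 14
  Reading responses 58 × 0.09 = 5.22
  Participation 40 × 0.05 = 2
  Case studies 43 × 0.11 = 4.73
  Homework 76 × 0.06 = 4.56
Sum = 72.7
72.7 is ≥ 70 and < 73 → C-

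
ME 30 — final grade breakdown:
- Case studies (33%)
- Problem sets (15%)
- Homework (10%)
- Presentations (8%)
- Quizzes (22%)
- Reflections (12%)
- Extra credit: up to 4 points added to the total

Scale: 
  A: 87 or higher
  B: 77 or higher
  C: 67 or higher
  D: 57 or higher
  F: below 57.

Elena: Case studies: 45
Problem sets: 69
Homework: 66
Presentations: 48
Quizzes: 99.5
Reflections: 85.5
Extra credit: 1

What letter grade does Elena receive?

Weighted total:
  Case studies 45 × 0.33 = 14.85
  Problem sets 69 × 0.15 = 10.35
  Homework 66 × 0.1 = 6.6
  Presentations 48 × 0.08 = 3.84
  Quizzes 99.5 × 0.22 = 21.89
  Reflections 85.5 × 0.12 = 10.26
Sum = 67.79
Extra credit: 67.79 + 1 = 68.79
68.79 is ≥ 67 and < 77 → C

C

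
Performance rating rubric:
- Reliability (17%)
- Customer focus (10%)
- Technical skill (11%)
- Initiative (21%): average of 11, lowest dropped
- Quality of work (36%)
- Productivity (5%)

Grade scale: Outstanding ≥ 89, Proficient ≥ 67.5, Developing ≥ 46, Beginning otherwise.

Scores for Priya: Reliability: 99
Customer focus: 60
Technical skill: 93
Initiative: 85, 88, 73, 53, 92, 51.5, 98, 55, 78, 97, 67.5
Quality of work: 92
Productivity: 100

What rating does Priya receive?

Proficient

Initiative: drop 51.5 → average of remaining 10 = 786.5/10 = 78.65
Weighted total:
  Reliability 99 × 0.17 = 16.83
  Customer focus 60 × 0.1 = 6
  Technical skill 93 × 0.11 = 10.23
  Initiative 78.65 × 0.21 = 16.5165
  Quality of work 92 × 0.36 = 33.12
  Productivity 100 × 0.05 = 5
Sum = 87.6965
87.6965 is ≥ 67.5 and < 89 → Proficient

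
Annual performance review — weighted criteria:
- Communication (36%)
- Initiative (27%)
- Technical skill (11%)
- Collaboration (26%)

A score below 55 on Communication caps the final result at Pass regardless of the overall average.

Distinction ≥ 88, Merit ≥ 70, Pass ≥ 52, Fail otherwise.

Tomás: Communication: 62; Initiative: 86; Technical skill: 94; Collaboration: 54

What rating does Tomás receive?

Communication score 62 ≥ 55: minimum met.
Weighted total:
  Communication 62 × 0.36 = 22.32
  Initiative 86 × 0.27 = 23.22
  Technical skill 94 × 0.11 = 10.34
  Collaboration 54 × 0.26 = 14.04
Sum = 69.92
69.92 is ≥ 52 and < 70 → Pass

Pass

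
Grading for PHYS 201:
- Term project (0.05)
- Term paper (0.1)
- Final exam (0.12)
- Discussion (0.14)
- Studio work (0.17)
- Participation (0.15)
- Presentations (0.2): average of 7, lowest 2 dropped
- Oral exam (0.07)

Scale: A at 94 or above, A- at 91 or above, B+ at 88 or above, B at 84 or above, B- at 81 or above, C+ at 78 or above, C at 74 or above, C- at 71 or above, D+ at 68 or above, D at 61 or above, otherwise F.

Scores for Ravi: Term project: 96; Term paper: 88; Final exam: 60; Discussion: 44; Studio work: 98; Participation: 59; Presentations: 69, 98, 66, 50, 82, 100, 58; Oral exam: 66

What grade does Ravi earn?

Presentations: drop 50, 58 → average of remaining 5 = 415/5 = 83
Weighted total:
  Term project 96 × 0.05 = 4.8
  Term paper 88 × 0.1 = 8.8
  Final exam 60 × 0.12 = 7.2
  Discussion 44 × 0.14 = 6.16
  Studio work 98 × 0.17 = 16.66
  Participation 59 × 0.15 = 8.85
  Presentations 83 × 0.2 = 16.6
  Oral exam 66 × 0.07 = 4.62
Sum = 73.69
73.69 is ≥ 71 and < 74 → C-

C-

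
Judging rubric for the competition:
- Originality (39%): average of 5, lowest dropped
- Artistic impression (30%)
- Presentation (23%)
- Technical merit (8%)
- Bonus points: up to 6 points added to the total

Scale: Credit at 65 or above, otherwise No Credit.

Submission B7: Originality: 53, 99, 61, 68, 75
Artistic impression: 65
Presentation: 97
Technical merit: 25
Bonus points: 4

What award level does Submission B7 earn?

Originality: drop 53 → average of remaining 4 = 303/4 = 75.75
Weighted total:
  Originality 75.75 × 0.39 = 29.5425
  Artistic impression 65 × 0.3 = 19.5
  Presentation 97 × 0.23 = 22.31
  Technical merit 25 × 0.08 = 2
Sum = 73.3525
Bonus points: 73.3525 + 4 = 77.3525
77.3525 ≥ 65 → Credit

Credit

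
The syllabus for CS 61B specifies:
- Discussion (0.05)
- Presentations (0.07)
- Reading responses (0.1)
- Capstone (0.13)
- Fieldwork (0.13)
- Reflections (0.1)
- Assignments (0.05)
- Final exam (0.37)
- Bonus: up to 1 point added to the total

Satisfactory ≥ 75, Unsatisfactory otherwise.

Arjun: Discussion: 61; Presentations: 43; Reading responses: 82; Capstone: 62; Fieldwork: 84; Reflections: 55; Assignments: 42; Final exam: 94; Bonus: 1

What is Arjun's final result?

Weighted total:
  Discussion 61 × 0.05 = 3.05
  Presentations 43 × 0.07 = 3.01
  Reading responses 82 × 0.1 = 8.2
  Capstone 62 × 0.13 = 8.06
  Fieldwork 84 × 0.13 = 10.92
  Reflections 55 × 0.1 = 5.5
  Assignments 42 × 0.05 = 2.1
  Final exam 94 × 0.37 = 34.78
Sum = 75.62
Bonus: 75.62 + 1 = 76.62
76.62 ≥ 75 → Satisfactory

Satisfactory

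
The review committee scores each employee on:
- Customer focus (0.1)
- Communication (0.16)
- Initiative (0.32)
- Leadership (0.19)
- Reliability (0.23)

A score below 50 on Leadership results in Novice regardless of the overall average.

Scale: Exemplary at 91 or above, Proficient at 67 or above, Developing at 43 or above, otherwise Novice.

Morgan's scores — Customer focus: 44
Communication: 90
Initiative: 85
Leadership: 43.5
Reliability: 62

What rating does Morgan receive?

Novice

Leadership score 43.5 < 50: minimum not met.
Weighted total:
  Customer focus 44 × 0.1 = 4.4
  Communication 90 × 0.16 = 14.4
  Initiative 85 × 0.32 = 27.2
  Leadership 43.5 × 0.19 = 8.265
  Reliability 62 × 0.23 = 14.26
Sum = 68.525
Because the Leadership minimum was not met, the result is Novice.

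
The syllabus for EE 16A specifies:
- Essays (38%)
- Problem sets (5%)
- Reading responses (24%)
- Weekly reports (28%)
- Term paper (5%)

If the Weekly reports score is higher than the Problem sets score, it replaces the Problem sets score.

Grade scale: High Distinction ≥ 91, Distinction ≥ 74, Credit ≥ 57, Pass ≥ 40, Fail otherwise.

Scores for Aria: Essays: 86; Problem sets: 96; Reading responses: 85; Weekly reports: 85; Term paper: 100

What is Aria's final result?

Weekly reports (85) ≤ Problem sets (96), so Problem sets stays at 96.
Weighted total:
  Essays 86 × 0.38 = 32.68
  Problem sets 96 × 0.05 = 4.8
  Reading responses 85 × 0.24 = 20.4
  Weekly reports 85 × 0.28 = 23.8
  Term paper 100 × 0.05 = 5
Sum = 86.68
86.68 is ≥ 74 and < 91 → Distinction

Distinction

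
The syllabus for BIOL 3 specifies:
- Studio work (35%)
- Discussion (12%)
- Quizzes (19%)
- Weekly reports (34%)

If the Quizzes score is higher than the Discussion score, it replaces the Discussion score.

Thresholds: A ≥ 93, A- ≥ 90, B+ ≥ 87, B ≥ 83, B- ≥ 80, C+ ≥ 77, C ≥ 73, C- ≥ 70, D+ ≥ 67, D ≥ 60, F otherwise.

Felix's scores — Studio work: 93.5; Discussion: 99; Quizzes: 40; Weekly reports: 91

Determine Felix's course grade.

Quizzes (40) ≤ Discussion (99), so Discussion stays at 99.
Weighted total:
  Studio work 93.5 × 0.35 = 32.725
  Discussion 99 × 0.12 = 11.88
  Quizzes 40 × 0.19 = 7.6
  Weekly reports 91 × 0.34 = 30.94
Sum = 83.145
83.145 is ≥ 83 and < 87 → B

B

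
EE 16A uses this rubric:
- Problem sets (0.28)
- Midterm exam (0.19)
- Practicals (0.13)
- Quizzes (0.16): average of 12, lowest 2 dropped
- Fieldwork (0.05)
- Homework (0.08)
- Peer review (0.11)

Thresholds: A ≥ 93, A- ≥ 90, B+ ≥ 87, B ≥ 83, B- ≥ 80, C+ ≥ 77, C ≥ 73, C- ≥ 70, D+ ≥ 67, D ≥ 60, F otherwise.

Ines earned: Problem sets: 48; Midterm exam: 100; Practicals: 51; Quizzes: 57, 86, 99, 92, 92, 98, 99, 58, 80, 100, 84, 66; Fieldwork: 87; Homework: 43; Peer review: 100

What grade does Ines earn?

C-

Quizzes: drop 57, 58 → average of remaining 10 = 896/10 = 89.6
Weighted total:
  Problem sets 48 × 0.28 = 13.44
  Midterm exam 100 × 0.19 = 19
  Practicals 51 × 0.13 = 6.63
  Quizzes 89.6 × 0.16 = 14.336
  Fieldwork 87 × 0.05 = 4.35
  Homework 43 × 0.08 = 3.44
  Peer review 100 × 0.11 = 11
Sum = 72.196
72.196 is ≥ 70 and < 73 → C-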